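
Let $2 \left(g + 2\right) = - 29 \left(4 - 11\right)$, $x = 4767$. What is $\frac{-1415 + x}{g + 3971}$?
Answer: $\frac{6704}{8141} \approx 0.82349$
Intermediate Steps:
$g = \frac{199}{2}$ ($g = -2 + \frac{\left(-29\right) \left(4 - 11\right)}{2} = -2 + \frac{\left(-29\right) \left(-7\right)}{2} = -2 + \frac{1}{2} \cdot 203 = -2 + \frac{203}{2} = \frac{199}{2} \approx 99.5$)
$\frac{-1415 + x}{g + 3971} = \frac{-1415 + 4767}{\frac{199}{2} + 3971} = \frac{3352}{\frac{8141}{2}} = 3352 \cdot \frac{2}{8141} = \frac{6704}{8141}$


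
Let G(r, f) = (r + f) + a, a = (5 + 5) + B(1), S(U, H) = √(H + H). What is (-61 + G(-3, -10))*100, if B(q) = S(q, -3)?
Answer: -6400 + 100*I*√6 ≈ -6400.0 + 244.95*I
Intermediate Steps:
S(U, H) = √2*√H (S(U, H) = √(2*H) = √2*√H)
B(q) = I*√6 (B(q) = √2*√(-3) = √2*(I*√3) = I*√6)
a = 10 + I*√6 (a = (5 + 5) + I*√6 = 10 + I*√6 ≈ 10.0 + 2.4495*I)
G(r, f) = 10 + f + r + I*√6 (G(r, f) = (r + f) + (10 + I*√6) = (f + r) + (10 + I*√6) = 10 + f + r + I*√6)
(-61 + G(-3, -10))*100 = (-61 + (10 - 10 - 3 + I*√6))*100 = (-61 + (-3 + I*√6))*100 = (-64 + I*√6)*100 = -6400 + 100*I*√6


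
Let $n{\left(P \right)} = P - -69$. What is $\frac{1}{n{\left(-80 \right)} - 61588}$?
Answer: $- \frac{1}{61599} \approx -1.6234 \cdot 10^{-5}$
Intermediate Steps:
$n{\left(P \right)} = 69 + P$ ($n{\left(P \right)} = P + 69 = 69 + P$)
$\frac{1}{n{\left(-80 \right)} - 61588} = \frac{1}{\left(69 - 80\right) - 61588} = \frac{1}{-11 - 61588} = \frac{1}{-61599} = - \frac{1}{61599}$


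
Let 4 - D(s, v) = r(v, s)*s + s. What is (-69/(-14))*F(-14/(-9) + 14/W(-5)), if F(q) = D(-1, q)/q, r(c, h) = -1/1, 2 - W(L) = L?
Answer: 621/112 ≈ 5.5446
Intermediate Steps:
W(L) = 2 - L
r(c, h) = -1 (r(c, h) = -1*1 = -1)
D(s, v) = 4 (D(s, v) = 4 - (-s + s) = 4 - 1*0 = 4 + 0 = 4)
F(q) = 4/q
(-69/(-14))*F(-14/(-9) + 14/W(-5)) = (-69/(-14))*(4/(-14/(-9) + 14/(2 - 1*(-5)))) = (-69*(-1/14))*(4/(-14*(-⅑) + 14/(2 + 5))) = 69*(4/(14/9 + 14/7))/14 = 69*(4/(14/9 + 14*(⅐)))/14 = 69*(4/(14/9 + 2))/14 = 69*(4/(32/9))/14 = 69*(4*(9/32))/14 = (69/14)*(9/8) = 621/112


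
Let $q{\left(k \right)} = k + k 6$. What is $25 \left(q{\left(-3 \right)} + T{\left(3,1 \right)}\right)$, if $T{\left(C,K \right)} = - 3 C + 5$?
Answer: $-625$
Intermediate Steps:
$q{\left(k \right)} = 7 k$ ($q{\left(k \right)} = k + 6 k = 7 k$)
$T{\left(C,K \right)} = 5 - 3 C$
$25 \left(q{\left(-3 \right)} + T{\left(3,1 \right)}\right) = 25 \left(7 \left(-3\right) + \left(5 - 9\right)\right) = 25 \left(-21 + \left(5 - 9\right)\right) = 25 \left(-21 - 4\right) = 25 \left(-25\right) = -625$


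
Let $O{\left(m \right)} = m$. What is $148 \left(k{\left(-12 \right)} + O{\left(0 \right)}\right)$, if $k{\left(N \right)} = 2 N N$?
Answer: $42624$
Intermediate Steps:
$k{\left(N \right)} = 2 N^{2}$
$148 \left(k{\left(-12 \right)} + O{\left(0 \right)}\right) = 148 \left(2 \left(-12\right)^{2} + 0\right) = 148 \left(2 \cdot 144 + 0\right) = 148 \left(288 + 0\right) = 148 \cdot 288 = 42624$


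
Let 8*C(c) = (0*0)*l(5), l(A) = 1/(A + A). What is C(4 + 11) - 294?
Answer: -294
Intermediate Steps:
l(A) = 1/(2*A)
C(c) = 0 (C(c) = ((0*0)*((1/2)/5))/8 = (0*((1/2)*(1/5)))/8 = (0*(1/10))/8 = (1/8)*0 = 0)
C(4 + 11) - 294 = 0 - 294 = -294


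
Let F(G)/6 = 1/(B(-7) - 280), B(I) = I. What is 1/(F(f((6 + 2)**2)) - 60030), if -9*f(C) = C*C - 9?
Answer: -287/17228616 ≈ -1.6658e-5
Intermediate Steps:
f(C) = 1 - C**2/9 (f(C) = -(C*C - 9)/9 = -(C**2 - 9)/9 = -(-9 + C**2)/9 = 1 - C**2/9)
F(G) = -6/287 (F(G) = 6/(-7 - 280) = 6/(-287) = 6*(-1/287) = -6/287)
1/(F(f((6 + 2)**2)) - 60030) = 1/(-6/287 - 60030) = 1/(-17228616/287) = -287/17228616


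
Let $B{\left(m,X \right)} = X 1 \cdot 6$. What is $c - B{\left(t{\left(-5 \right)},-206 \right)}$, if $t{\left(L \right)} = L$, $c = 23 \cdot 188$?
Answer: $5560$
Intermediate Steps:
$c = 4324$
$B{\left(m,X \right)} = 6 X$ ($B{\left(m,X \right)} = X 6 = 6 X$)
$c - B{\left(t{\left(-5 \right)},-206 \right)} = 4324 - 6 \left(-206\right) = 4324 - -1236 = 4324 + 1236 = 5560$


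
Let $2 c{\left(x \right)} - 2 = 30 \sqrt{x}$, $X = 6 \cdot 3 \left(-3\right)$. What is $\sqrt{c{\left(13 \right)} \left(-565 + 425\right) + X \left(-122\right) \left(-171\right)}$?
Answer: $2 \sqrt{-281672 - 525 \sqrt{13}} \approx 1065.0 i$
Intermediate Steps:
$X = -54$ ($X = 18 \left(-3\right) = -54$)
$c{\left(x \right)} = 1 + 15 \sqrt{x}$ ($c{\left(x \right)} = 1 + \frac{30 \sqrt{x}}{2} = 1 + 15 \sqrt{x}$)
$\sqrt{c{\left(13 \right)} \left(-565 + 425\right) + X \left(-122\right) \left(-171\right)} = \sqrt{\left(1 + 15 \sqrt{13}\right) \left(-565 + 425\right) + \left(-54\right) \left(-122\right) \left(-171\right)} = \sqrt{\left(1 + 15 \sqrt{13}\right) \left(-140\right) + 6588 \left(-171\right)} = \sqrt{\left(-140 - 2100 \sqrt{13}\right) - 1126548} = \sqrt{-1126688 - 2100 \sqrt{13}}$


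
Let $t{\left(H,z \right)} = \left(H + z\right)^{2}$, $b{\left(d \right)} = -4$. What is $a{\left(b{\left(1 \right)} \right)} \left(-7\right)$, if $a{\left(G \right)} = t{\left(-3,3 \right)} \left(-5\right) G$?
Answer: $0$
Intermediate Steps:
$a{\left(G \right)} = 0$ ($a{\left(G \right)} = \left(-3 + 3\right)^{2} \left(-5\right) G = 0^{2} \left(-5\right) G = 0 \left(-5\right) G = 0 G = 0$)
$a{\left(b{\left(1 \right)} \right)} \left(-7\right) = 0 \left(-7\right) = 0$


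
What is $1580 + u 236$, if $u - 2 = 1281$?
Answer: $304368$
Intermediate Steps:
$u = 1283$ ($u = 2 + 1281 = 1283$)
$1580 + u 236 = 1580 + 1283 \cdot 236 = 1580 + 302788 = 304368$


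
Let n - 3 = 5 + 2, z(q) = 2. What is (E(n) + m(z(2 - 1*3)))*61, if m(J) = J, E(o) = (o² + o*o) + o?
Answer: 12932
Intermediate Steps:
n = 10 (n = 3 + (5 + 2) = 3 + 7 = 10)
E(o) = o + 2*o² (E(o) = (o² + o²) + o = 2*o² + o = o + 2*o²)
(E(n) + m(z(2 - 1*3)))*61 = (10*(1 + 2*10) + 2)*61 = (10*(1 + 20) + 2)*61 = (10*21 + 2)*61 = (210 + 2)*61 = 212*61 = 12932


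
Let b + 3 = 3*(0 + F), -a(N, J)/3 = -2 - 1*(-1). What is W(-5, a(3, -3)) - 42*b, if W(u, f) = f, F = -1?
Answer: 255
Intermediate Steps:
a(N, J) = 3 (a(N, J) = -3*(-2 - 1*(-1)) = -3*(-2 + 1) = -3*(-1) = 3)
b = -6 (b = -3 + 3*(0 - 1) = -3 + 3*(-1) = -3 - 3 = -6)
W(-5, a(3, -3)) - 42*b = 3 - 42*(-6) = 3 + 252 = 255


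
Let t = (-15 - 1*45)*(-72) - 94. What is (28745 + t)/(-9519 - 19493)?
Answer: -32971/29012 ≈ -1.1365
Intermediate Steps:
t = 4226 (t = (-15 - 45)*(-72) - 94 = -60*(-72) - 94 = 4320 - 94 = 4226)
(28745 + t)/(-9519 - 19493) = (28745 + 4226)/(-9519 - 19493) = 32971/(-29012) = 32971*(-1/29012) = -32971/29012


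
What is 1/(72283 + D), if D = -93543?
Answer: -1/21260 ≈ -4.7037e-5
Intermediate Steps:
1/(72283 + D) = 1/(72283 - 93543) = 1/(-21260) = -1/21260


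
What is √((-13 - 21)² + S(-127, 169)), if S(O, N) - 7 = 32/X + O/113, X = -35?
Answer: 2*√4539948455/3955 ≈ 34.073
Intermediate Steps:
S(O, N) = 213/35 + O/113 (S(O, N) = 7 + (32/(-35) + O/113) = 7 + (32*(-1/35) + O*(1/113)) = 7 + (-32/35 + O/113) = 213/35 + O/113)
√((-13 - 21)² + S(-127, 169)) = √((-13 - 21)² + (213/35 + (1/113)*(-127))) = √((-34)² + (213/35 - 127/113)) = √(1156 + 19624/3955) = √(4591604/3955) = 2*√4539948455/3955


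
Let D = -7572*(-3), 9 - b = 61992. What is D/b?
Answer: -2524/6887 ≈ -0.36649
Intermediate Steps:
b = -61983 (b = 9 - 1*61992 = 9 - 61992 = -61983)
D = 22716
D/b = 22716/(-61983) = 22716*(-1/61983) = -2524/6887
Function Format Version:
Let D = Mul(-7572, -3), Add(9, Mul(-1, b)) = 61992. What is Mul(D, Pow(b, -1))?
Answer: Rational(-2524, 6887) ≈ -0.36649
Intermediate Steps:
b = -61983 (b = Add(9, Mul(-1, 61992)) = Add(9, -61992) = -61983)
D = 22716
Mul(D, Pow(b, -1)) = Mul(22716, Pow(-61983, -1)) = Mul(22716, Rational(-1, 61983)) = Rational(-2524, 6887)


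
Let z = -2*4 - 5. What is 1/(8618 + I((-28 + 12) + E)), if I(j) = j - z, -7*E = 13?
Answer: 7/60292 ≈ 0.00011610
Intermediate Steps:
z = -13 (z = -8 - 5 = -13)
E = -13/7 (E = -1/7*13 = -13/7 ≈ -1.8571)
I(j) = 13 + j (I(j) = j - 1*(-13) = j + 13 = 13 + j)
1/(8618 + I((-28 + 12) + E)) = 1/(8618 + (13 + ((-28 + 12) - 13/7))) = 1/(8618 + (13 + (-16 - 13/7))) = 1/(8618 + (13 - 125/7)) = 1/(8618 - 34/7) = 1/(60292/7) = 7/60292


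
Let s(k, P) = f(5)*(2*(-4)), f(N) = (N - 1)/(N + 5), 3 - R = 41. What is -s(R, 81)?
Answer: 16/5 ≈ 3.2000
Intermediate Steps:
R = -38 (R = 3 - 1*41 = 3 - 41 = -38)
f(N) = (-1 + N)/(5 + N)
s(k, P) = -16/5 (s(k, P) = ((-1 + 5)/(5 + 5))*(2*(-4)) = (4/10)*(-8) = ((⅒)*4)*(-8) = (⅖)*(-8) = -16/5)
-s(R, 81) = -1*(-16/5) = 16/5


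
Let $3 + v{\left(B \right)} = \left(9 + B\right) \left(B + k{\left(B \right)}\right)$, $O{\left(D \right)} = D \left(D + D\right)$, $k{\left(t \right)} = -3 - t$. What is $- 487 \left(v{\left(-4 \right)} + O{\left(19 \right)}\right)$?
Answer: $-342848$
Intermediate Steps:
$O{\left(D \right)} = 2 D^{2}$ ($O{\left(D \right)} = D 2 D = 2 D^{2}$)
$v{\left(B \right)} = -30 - 3 B$ ($v{\left(B \right)} = -3 + \left(9 + B\right) \left(B - \left(3 + B\right)\right) = -3 + \left(9 + B\right) \left(-3\right) = -3 - \left(27 + 3 B\right) = -30 - 3 B$)
$- 487 \left(v{\left(-4 \right)} + O{\left(19 \right)}\right) = - 487 \left(\left(-30 - -12\right) + 2 \cdot 19^{2}\right) = - 487 \left(\left(-30 + 12\right) + 2 \cdot 361\right) = - 487 \left(-18 + 722\right) = \left(-487\right) 704 = -342848$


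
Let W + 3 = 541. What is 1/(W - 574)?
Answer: -1/36 ≈ -0.027778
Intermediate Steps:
W = 538 (W = -3 + 541 = 538)
1/(W - 574) = 1/(538 - 574) = 1/(-36) = -1/36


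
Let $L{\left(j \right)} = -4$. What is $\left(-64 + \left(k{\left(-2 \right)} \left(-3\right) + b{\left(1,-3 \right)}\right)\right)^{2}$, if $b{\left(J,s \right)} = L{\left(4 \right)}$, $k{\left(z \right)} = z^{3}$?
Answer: $1936$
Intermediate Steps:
$b{\left(J,s \right)} = -4$
$\left(-64 + \left(k{\left(-2 \right)} \left(-3\right) + b{\left(1,-3 \right)}\right)\right)^{2} = \left(-64 - \left(4 - \left(-2\right)^{3} \left(-3\right)\right)\right)^{2} = \left(-64 - -20\right)^{2} = \left(-64 + \left(24 - 4\right)\right)^{2} = \left(-64 + 20\right)^{2} = \left(-44\right)^{2} = 1936$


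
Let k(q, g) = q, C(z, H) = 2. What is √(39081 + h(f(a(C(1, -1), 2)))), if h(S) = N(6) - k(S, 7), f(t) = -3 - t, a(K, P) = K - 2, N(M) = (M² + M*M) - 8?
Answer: 2*√9787 ≈ 197.86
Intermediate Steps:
N(M) = -8 + 2*M² (N(M) = (M² + M²) - 8 = 2*M² - 8 = -8 + 2*M²)
a(K, P) = -2 + K
h(S) = 64 - S (h(S) = (-8 + 2*6²) - S = (-8 + 2*36) - S = (-8 + 72) - S = 64 - S)
√(39081 + h(f(a(C(1, -1), 2)))) = √(39081 + (64 - (-3 - (-2 + 2)))) = √(39081 + (64 - (-3 - 1*0))) = √(39081 + (64 - (-3 + 0))) = √(39081 + (64 - 1*(-3))) = √(39081 + (64 + 3)) = √(39081 + 67) = √39148 = 2*√9787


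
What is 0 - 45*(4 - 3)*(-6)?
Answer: 270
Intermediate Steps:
0 - 45*(4 - 3)*(-6) = 0 - 45*(-6) = 0 + 270 = 270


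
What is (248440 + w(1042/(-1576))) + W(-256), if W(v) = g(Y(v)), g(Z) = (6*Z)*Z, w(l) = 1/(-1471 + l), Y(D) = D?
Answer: 744108571076/1159669 ≈ 6.4166e+5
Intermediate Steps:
g(Z) = 6*Z**2
W(v) = 6*v**2
(248440 + w(1042/(-1576))) + W(-256) = (248440 + 1/(-1471 + 1042/(-1576))) + 6*(-256)**2 = (248440 + 1/(-1471 + 1042*(-1/1576))) + 6*65536 = (248440 + 1/(-1471 - 521/788)) + 393216 = (248440 + 1/(-1159669/788)) + 393216 = (248440 - 788/1159669) + 393216 = 288108165572/1159669 + 393216 = 744108571076/1159669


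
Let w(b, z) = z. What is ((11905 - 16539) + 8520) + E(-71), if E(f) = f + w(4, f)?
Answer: 3744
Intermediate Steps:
E(f) = 2*f (E(f) = f + f = 2*f)
((11905 - 16539) + 8520) + E(-71) = ((11905 - 16539) + 8520) + 2*(-71) = (-4634 + 8520) - 142 = 3886 - 142 = 3744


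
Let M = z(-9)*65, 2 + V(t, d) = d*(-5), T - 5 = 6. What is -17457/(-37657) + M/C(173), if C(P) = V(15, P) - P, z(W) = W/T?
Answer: 3411345/6627632 ≈ 0.51472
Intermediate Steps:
T = 11 (T = 5 + 6 = 11)
z(W) = W/11
V(t, d) = -2 - 5*d (V(t, d) = -2 + d*(-5) = -2 - 5*d)
C(P) = -2 - 6*P (C(P) = (-2 - 5*P) - P = -2 - 6*P)
M = -585/11 (M = ((1/11)*(-9))*65 = -9/11*65 = -585/11 ≈ -53.182)
-17457/(-37657) + M/C(173) = -17457/(-37657) - 585/(11*(-2 - 6*173)) = -17457*(-1/37657) - 585/(11*(-2 - 1038)) = 17457/37657 - 585/11/(-1040) = 17457/37657 - 585/11*(-1/1040) = 17457/37657 + 9/176 = 3411345/6627632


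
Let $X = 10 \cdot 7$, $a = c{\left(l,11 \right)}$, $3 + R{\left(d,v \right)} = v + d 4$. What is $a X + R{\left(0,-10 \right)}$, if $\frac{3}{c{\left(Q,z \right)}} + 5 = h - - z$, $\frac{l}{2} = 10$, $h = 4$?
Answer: $8$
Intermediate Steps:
$l = 20$ ($l = 2 \cdot 10 = 20$)
$R{\left(d,v \right)} = -3 + v + 4 d$ ($R{\left(d,v \right)} = -3 + \left(v + d 4\right) = -3 + \left(v + 4 d\right) = -3 + v + 4 d$)
$c{\left(Q,z \right)} = \frac{3}{-1 + z}$ ($c{\left(Q,z \right)} = \frac{3}{-5 - \left(-4 - z\right)} = \frac{3}{-5 + \left(4 + z\right)} = \frac{3}{-1 + z}$)
$a = \frac{3}{10}$ ($a = \frac{3}{-1 + 11} = \frac{3}{10} \approx 0.3$)
$X = 70$
$a X + R{\left(0,-10 \right)} = \frac{3}{10} \cdot 70 - 13 = 21 - 13 = 8$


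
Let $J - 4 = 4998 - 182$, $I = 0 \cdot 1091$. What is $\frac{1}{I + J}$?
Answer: $\frac{1}{4820} \approx 0.00020747$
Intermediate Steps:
$I = 0$
$J = 4820$ ($J = 4 + \left(4998 - 182\right) = 4 + 4816 = 4820$)
$\frac{1}{I + J} = \frac{1}{0 + 4820} = \frac{1}{4820}$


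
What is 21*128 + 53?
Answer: 2741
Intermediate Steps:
21*128 + 53 = 2688 + 53 = 2741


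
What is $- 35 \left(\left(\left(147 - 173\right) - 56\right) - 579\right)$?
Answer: $23135$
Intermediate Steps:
$- 35 \left(\left(\left(147 - 173\right) - 56\right) - 579\right) = - 35 \left(\left(-26 - 56\right) - 579\right) = - 35 \left(-82 - 579\right) = \left(-35\right) \left(-661\right) = 23135$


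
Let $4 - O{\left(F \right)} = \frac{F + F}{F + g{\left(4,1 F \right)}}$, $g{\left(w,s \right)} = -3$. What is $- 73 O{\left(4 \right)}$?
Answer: $292$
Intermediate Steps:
$O{\left(F \right)} = 4 - \frac{2 F}{-3 + F}$ ($O{\left(F \right)} = 4 - \frac{F + F}{F - 3} = 4 - \frac{2 F}{-3 + F}$)
$- 73 O{\left(4 \right)} = - 73 \frac{2 \left(-6 + 4\right)}{-3 + 4} = - 73 \cdot 2 \cdot 1^{-1} \left(-2\right) = - 73 \cdot 2 \cdot 1 \left(-2\right) = \left(-73\right) \left(-4\right) = 292$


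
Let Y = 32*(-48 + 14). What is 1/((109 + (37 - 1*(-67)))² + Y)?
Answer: 1/44281 ≈ 2.2583e-5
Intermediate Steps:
Y = -1088 (Y = 32*(-34) = -1088)
1/((109 + (37 - 1*(-67)))² + Y) = 1/((109 + (37 - 1*(-67)))² - 1088) = 1/((109 + (37 + 67))² - 1088) = 1/((109 + 104)² - 1088) = 1/(213² - 1088) = 1/(45369 - 1088) = 1/44281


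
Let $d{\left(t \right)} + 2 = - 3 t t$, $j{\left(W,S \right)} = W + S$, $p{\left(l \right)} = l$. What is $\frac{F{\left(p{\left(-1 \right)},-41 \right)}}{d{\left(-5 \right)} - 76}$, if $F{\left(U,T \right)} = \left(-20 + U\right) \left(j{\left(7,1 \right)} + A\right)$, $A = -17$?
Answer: $- \frac{21}{17} \approx -1.2353$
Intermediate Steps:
$j{\left(W,S \right)} = S + W$
$F{\left(U,T \right)} = 180 - 9 U$ ($F{\left(U,T \right)} = \left(-20 + U\right) \left(\left(1 + 7\right) - 17\right) = \left(-20 + U\right) \left(8 - 17\right) = \left(-20 + U\right) \left(-9\right) = 180 - 9 U$)
$d{\left(t \right)} = -2 - 3 t^{2}$ ($d{\left(t \right)} = -2 + - 3 t t = -2 - 3 t^{2}$)
$\frac{F{\left(p{\left(-1 \right)},-41 \right)}}{d{\left(-5 \right)} - 76} = \frac{180 - -9}{\left(-2 - 3 \left(-5\right)^{2}\right) - 76} = \frac{180 + 9}{\left(-2 - 75\right) - 76} = \frac{189}{\left(-2 - 75\right) - 76} = \frac{189}{-77 - 76} = \frac{189}{-153} = 189 \left(- \frac{1}{153}\right) = - \frac{21}{17}$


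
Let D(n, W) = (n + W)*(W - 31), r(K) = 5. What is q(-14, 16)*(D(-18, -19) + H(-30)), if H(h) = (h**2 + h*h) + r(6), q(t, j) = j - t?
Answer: 109650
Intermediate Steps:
H(h) = 5 + 2*h**2 (H(h) = (h**2 + h*h) + 5 = (h**2 + h**2) + 5 = 2*h**2 + 5 = 5 + 2*h**2)
D(n, W) = (-31 + W)*(W + n) (D(n, W) = (W + n)*(-31 + W) = (-31 + W)*(W + n))
q(-14, 16)*(D(-18, -19) + H(-30)) = (16 - 1*(-14))*(((-19)**2 - 31*(-19) - 31*(-18) - 19*(-18)) + (5 + 2*(-30)**2)) = (16 + 14)*((361 + 589 + 558 + 342) + (5 + 2*900)) = 30*(1850 + (5 + 1800)) = 30*(1850 + 1805) = 30*3655 = 109650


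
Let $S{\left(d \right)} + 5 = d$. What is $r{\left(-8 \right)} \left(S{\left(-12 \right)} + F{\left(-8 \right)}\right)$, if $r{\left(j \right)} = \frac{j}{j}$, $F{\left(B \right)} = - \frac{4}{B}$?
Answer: $- \frac{33}{2} \approx -16.5$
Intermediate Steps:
$S{\left(d \right)} = -5 + d$
$r{\left(j \right)} = 1$
$r{\left(-8 \right)} \left(S{\left(-12 \right)} + F{\left(-8 \right)}\right) = 1 \left(\left(-5 - 12\right) - \frac{4}{-8}\right) = 1 \left(-17 - - \frac{1}{2}\right) = 1 \left(-17 + \frac{1}{2}\right) = 1 \left(- \frac{33}{2}\right) = - \frac{33}{2}$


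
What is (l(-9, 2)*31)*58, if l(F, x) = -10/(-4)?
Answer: 4495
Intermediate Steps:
l(F, x) = 5/2 (l(F, x) = -10*(-1/4) = 5/2)
(l(-9, 2)*31)*58 = ((5/2)*31)*58 = (155/2)*58 = 4495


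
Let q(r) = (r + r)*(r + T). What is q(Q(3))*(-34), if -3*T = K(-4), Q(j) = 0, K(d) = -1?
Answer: 0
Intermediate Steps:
T = ⅓ (T = -⅓*(-1) = ⅓ ≈ 0.33333)
q(r) = 2*r*(⅓ + r) (q(r) = (r + r)*(r + ⅓) = (2*r)*(⅓ + r) = 2*r*(⅓ + r))
q(Q(3))*(-34) = ((⅔)*0*(1 + 3*0))*(-34) = ((⅔)*0*(1 + 0))*(-34) = ((⅔)*0*1)*(-34) = 0*(-34) = 0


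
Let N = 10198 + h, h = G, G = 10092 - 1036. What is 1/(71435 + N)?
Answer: 1/90689 ≈ 1.1027e-5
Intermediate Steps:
G = 9056
h = 9056
N = 19254 (N = 10198 + 9056 = 19254)
1/(71435 + N) = 1/(71435 + 19254) = 1/90689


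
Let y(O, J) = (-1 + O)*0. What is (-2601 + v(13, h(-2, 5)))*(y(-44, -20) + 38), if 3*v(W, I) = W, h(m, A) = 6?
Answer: -296020/3 ≈ -98673.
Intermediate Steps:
y(O, J) = 0
v(W, I) = W/3
(-2601 + v(13, h(-2, 5)))*(y(-44, -20) + 38) = (-2601 + (⅓)*13)*(0 + 38) = (-2601 + 13/3)*38 = -7790/3*38 = -296020/3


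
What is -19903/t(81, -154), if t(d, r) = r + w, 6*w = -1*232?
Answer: 59709/578 ≈ 103.30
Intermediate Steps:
w = -116/3 (w = (-1*232)/6 = (⅙)*(-232) = -116/3 ≈ -38.667)
t(d, r) = -116/3 + r (t(d, r) = r - 116/3 = -116/3 + r)
-19903/t(81, -154) = -19903/(-116/3 - 154) = -19903/(-578/3) = -19903*(-3/578) = 59709/578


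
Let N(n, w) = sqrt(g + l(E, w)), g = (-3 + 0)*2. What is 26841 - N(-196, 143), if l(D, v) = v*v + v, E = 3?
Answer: 26841 - sqrt(20586) ≈ 26698.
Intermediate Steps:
l(D, v) = v + v**2 (l(D, v) = v**2 + v = v + v**2)
g = -6 (g = -3*2 = -6)
N(n, w) = sqrt(-6 + w*(1 + w))
26841 - N(-196, 143) = 26841 - sqrt(-6 + 143*(1 + 143)) = 26841 - sqrt(-6 + 143*144) = 26841 - sqrt(-6 + 20592) = 26841 - sqrt(20586)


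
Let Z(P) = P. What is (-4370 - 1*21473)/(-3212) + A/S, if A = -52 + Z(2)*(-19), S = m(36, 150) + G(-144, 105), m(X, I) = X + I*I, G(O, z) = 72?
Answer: 8110687/1008568 ≈ 8.0418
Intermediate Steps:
m(X, I) = X + I**2
S = 22608 (S = (36 + 150**2) + 72 = (36 + 22500) + 72 = 22536 + 72 = 22608)
A = -90 (A = -52 + 2*(-19) = -52 - 38 = -90)
(-4370 - 1*21473)/(-3212) + A/S = (-4370 - 1*21473)/(-3212) - 90/22608 = (-4370 - 21473)*(-1/3212) - 90*1/22608 = -25843*(-1/3212) - 5/1256 = 25843/3212 - 5/1256 = 8110687/1008568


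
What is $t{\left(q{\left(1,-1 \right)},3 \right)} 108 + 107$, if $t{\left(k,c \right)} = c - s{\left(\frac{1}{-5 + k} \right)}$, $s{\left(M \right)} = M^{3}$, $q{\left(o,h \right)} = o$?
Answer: $\frac{6923}{16} \approx 432.69$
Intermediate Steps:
$t{\left(k,c \right)} = c - \frac{1}{\left(-5 + k\right)^{3}}$ ($t{\left(k,c \right)} = c - \left(\frac{1}{-5 + k}\right)^{3} = c - \frac{1}{\left(-5 + k\right)^{3}}$)
$t{\left(q{\left(1,-1 \right)},3 \right)} 108 + 107 = \left(3 - \frac{1}{\left(-5 + 1\right)^{3}}\right) 108 + 107 = \left(3 - \frac{1}{-64}\right) 108 + 107 = \left(3 - - \frac{1}{64}\right) 108 + 107 = \left(3 + \frac{1}{64}\right) 108 + 107 = \frac{193}{64} \cdot 108 + 107 = \frac{5211}{16} + 107 = \frac{6923}{16}$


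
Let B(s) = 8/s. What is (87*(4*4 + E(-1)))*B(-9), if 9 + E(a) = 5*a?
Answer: -464/3 ≈ -154.67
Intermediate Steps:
E(a) = -9 + 5*a
(87*(4*4 + E(-1)))*B(-9) = (87*(4*4 + (-9 + 5*(-1))))*(8/(-9)) = (87*(16 + (-9 - 5)))*(8*(-1/9)) = (87*(16 - 14))*(-8/9) = (87*2)*(-8/9) = 174*(-8/9) = -464/3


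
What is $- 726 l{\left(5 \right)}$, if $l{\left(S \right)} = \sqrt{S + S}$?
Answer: $- 726 \sqrt{10} \approx -2295.8$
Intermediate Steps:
$l{\left(S \right)} = \sqrt{2} \sqrt{S}$ ($l{\left(S \right)} = \sqrt{2 S} = \sqrt{2} \sqrt{S}$)
$- 726 l{\left(5 \right)} = - 726 \sqrt{2} \sqrt{5} = - 726 \sqrt{10}$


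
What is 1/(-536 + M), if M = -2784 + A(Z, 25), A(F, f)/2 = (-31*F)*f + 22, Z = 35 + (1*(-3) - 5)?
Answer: -1/45126 ≈ -2.2160e-5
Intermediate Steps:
Z = 27 (Z = 35 + (-3 - 5) = 35 - 8 = 27)
A(F, f) = 44 - 62*F*f (A(F, f) = 2*((-31*F)*f + 22) = 2*(-31*F*f + 22) = 2*(22 - 31*F*f) = 44 - 62*F*f)
M = -44590 (M = -2784 + (44 - 62*27*25) = -2784 + (44 - 41850) = -2784 - 41806 = -44590)
1/(-536 + M) = 1/(-536 - 44590) = 1/(-45126) = -1/45126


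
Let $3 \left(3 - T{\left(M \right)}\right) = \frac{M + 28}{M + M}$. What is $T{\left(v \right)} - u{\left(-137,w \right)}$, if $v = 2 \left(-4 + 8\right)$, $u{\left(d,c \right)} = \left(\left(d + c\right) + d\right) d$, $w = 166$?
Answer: $- \frac{59175}{4} \approx -14794.0$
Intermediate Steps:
$u{\left(d,c \right)} = d \left(c + 2 d\right)$ ($u{\left(d,c \right)} = \left(\left(c + d\right) + d\right) d = \left(c + 2 d\right) d = d \left(c + 2 d\right)$)
$v = 8$ ($v = 2 \cdot 4 = 8$)
$T{\left(M \right)} = 3 - \frac{28 + M}{6 M}$ ($T{\left(M \right)} = 3 - \frac{\left(M + 28\right) \frac{1}{M + M}}{3} = 3 - \frac{\left(28 + M\right) \frac{1}{2 M}}{3} = 3 - \frac{\frac{1}{2} \frac{1}{M} \left(28 + M\right)}{3} = 3 - \frac{28 + M}{6 M}$)
$T{\left(v \right)} - u{\left(-137,w \right)} = \frac{-28 + 17 \cdot 8}{6 \cdot 8} - - 137 \left(166 + 2 \left(-137\right)\right) = \frac{1}{6} \cdot \frac{1}{8} \left(-28 + 136\right) - - 137 \left(166 - 274\right) = \frac{1}{6} \cdot \frac{1}{8} \cdot 108 - \left(-137\right) \left(-108\right) = \frac{9}{4} - 14796 = - \frac{59175}{4}$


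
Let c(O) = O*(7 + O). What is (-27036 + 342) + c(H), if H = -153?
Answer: -4356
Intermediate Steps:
(-27036 + 342) + c(H) = (-27036 + 342) - 153*(7 - 153) = -26694 - 153*(-146) = -26694 + 22338 = -4356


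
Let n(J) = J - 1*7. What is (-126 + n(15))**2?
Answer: 13924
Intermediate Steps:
n(J) = -7 + J (n(J) = J - 7 = -7 + J)
(-126 + n(15))**2 = (-126 + (-7 + 15))**2 = (-126 + 8)**2 = (-118)**2 = 13924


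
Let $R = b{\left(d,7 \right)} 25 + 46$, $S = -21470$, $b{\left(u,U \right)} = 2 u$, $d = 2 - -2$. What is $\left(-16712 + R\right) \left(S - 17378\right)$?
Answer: $639671168$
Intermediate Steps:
$d = 4$ ($d = 2 + 2 = 4$)
$R = 246$ ($R = 2 \cdot 4 \cdot 25 + 46 = 8 \cdot 25 + 46 = 200 + 46 = 246$)
$\left(-16712 + R\right) \left(S - 17378\right) = \left(-16712 + 246\right) \left(-21470 - 17378\right) = \left(-16466\right) \left(-38848\right) = 639671168$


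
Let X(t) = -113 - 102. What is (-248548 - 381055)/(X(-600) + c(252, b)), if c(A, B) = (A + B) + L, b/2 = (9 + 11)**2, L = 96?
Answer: -629603/933 ≈ -674.82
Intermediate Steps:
b = 800 (b = 2*(9 + 11)**2 = 2*20**2 = 2*400 = 800)
c(A, B) = 96 + A + B (c(A, B) = (A + B) + 96 = 96 + A + B)
X(t) = -215
(-248548 - 381055)/(X(-600) + c(252, b)) = (-248548 - 381055)/(-215 + (96 + 252 + 800)) = -629603/(-215 + 1148) = -629603/933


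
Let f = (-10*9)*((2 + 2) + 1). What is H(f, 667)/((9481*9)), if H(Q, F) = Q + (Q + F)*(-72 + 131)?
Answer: 12353/85329 ≈ 0.14477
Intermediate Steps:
f = -450 (f = -90*(4 + 1) = -90*5 = -450)
H(Q, F) = 59*F + 60*Q (H(Q, F) = Q + (F + Q)*59 = Q + (59*F + 59*Q) = 59*F + 60*Q)
H(f, 667)/((9481*9)) = (59*667 + 60*(-450))/((9481*9)) = (39353 - 27000)/85329 = 12353*(1/85329) = 12353/85329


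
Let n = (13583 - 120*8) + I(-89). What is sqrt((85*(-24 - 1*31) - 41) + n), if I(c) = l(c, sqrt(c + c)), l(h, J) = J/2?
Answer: sqrt(31628 + 2*I*sqrt(178))/2 ≈ 88.921 + 0.03751*I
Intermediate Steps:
l(h, J) = J/2 (l(h, J) = J*(1/2) = J/2)
I(c) = sqrt(2)*sqrt(c)/2 (I(c) = sqrt(c + c)/2 = sqrt(2*c)/2 = (sqrt(2)*sqrt(c))/2 = sqrt(2)*sqrt(c)/2)
n = 12623 + I*sqrt(178)/2 (n = (13583 - 120*8) + sqrt(2)*sqrt(-89)/2 = (13583 - 960) + sqrt(2)*(I*sqrt(89))/2 = 12623 + I*sqrt(178)/2 ≈ 12623.0 + 6.6708*I)
sqrt((85*(-24 - 1*31) - 41) + n) = sqrt((85*(-24 - 1*31) - 41) + (12623 + I*sqrt(178)/2)) = sqrt((85*(-24 - 31) - 41) + (12623 + I*sqrt(178)/2)) = sqrt((85*(-55) - 41) + (12623 + I*sqrt(178)/2)) = sqrt((-4675 - 41) + (12623 + I*sqrt(178)/2)) = sqrt(-4716 + (12623 + I*sqrt(178)/2)) = sqrt(7907 + I*sqrt(178)/2)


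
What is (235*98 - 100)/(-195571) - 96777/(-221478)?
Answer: 4616094709/14438224646 ≈ 0.31971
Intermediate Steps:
(235*98 - 100)/(-195571) - 96777/(-221478) = (23030 - 100)*(-1/195571) - 96777*(-1/221478) = 22930*(-1/195571) + 32259/73826 = -22930/195571 + 32259/73826 = 4616094709/14438224646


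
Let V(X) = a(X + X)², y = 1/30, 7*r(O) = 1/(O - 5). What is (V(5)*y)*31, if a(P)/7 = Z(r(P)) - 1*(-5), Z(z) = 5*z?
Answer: 6696/5 ≈ 1339.2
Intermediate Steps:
r(O) = 1/(7*(-5 + O)) (r(O) = 1/(7*(O - 5)) = 1/(7*(-5 + O)))
y = 1/30 ≈ 0.033333
a(P) = 35 + 5/(-5 + P) (a(P) = 7*(5*(1/(7*(-5 + P))) - 1*(-5)) = 7*(5/(7*(-5 + P)) + 5) = 7*(5 + 5/(7*(-5 + P))) = 35 + 5/(-5 + P))
V(X) = 25*(-34 + 14*X)²/(-5 + 2*X)² (V(X) = (5*(-34 + 7*(X + X))/(-5 + (X + X)))² = (5*(-34 + 7*(2*X))/(-5 + 2*X))² = (5*(-34 + 14*X)/(-5 + 2*X))² = 25*(-34 + 14*X)²/(-5 + 2*X)²)
(V(5)*y)*31 = ((100*(-17 + 7*5)²/(-5 + 2*5)²)*(1/30))*31 = ((100*(-17 + 35)²/(-5 + 10)²)*(1/30))*31 = ((100*18²/5²)*(1/30))*31 = ((100*324*(1/25))*(1/30))*31 = (1296*(1/30))*31 = (216/5)*31 = 6696/5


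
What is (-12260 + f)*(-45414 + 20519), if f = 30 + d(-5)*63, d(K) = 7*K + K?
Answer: 367201250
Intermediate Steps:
d(K) = 8*K
f = -2490 (f = 30 + (8*(-5))*63 = 30 - 40*63 = 30 - 2520 = -2490)
(-12260 + f)*(-45414 + 20519) = (-12260 - 2490)*(-45414 + 20519) = -14750*(-24895) = 367201250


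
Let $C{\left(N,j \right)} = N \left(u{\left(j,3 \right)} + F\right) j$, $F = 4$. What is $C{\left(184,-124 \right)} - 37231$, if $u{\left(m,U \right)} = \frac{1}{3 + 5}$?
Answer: $-131347$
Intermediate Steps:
$u{\left(m,U \right)} = \frac{1}{8}$
$C{\left(N,j \right)} = \frac{33 N j}{8}$ ($C{\left(N,j \right)} = N \left(\frac{1}{8} + 4\right) j = N \frac{33}{8} j = \frac{33 N}{8} j = \frac{33 N j}{8}$)
$C{\left(184,-124 \right)} - 37231 = \frac{33}{8} \cdot 184 \left(-124\right) - 37231 = -94116 - 37231 = -131347$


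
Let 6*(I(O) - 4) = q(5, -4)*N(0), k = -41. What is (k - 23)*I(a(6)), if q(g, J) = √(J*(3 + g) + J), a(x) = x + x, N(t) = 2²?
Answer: -256 - 256*I ≈ -256.0 - 256.0*I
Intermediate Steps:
N(t) = 4
a(x) = 2*x
q(g, J) = √(J + J*(3 + g))
I(O) = 4 + 4*I (I(O) = 4 + (√(-4*(4 + 5))*4)/6 = 4 + (√(-4*9)*4)/6 = 4 + (√(-36)*4)/6 = 4 + ((6*I)*4)/6 = 4 + (24*I)/6 = 4 + 4*I)
(k - 23)*I(a(6)) = (-41 - 23)*(4 + 4*I) = -64*(4 + 4*I) = -256 - 256*I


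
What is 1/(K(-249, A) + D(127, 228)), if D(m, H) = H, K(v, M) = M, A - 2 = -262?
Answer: -1/32 ≈ -0.031250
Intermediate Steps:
A = -260 (A = 2 - 262 = -260)
1/(K(-249, A) + D(127, 228)) = 1/(-260 + 228) = 1/(-32) = -1/32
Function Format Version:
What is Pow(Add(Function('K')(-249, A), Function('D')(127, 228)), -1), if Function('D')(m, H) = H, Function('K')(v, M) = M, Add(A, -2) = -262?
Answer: Rational(-1, 32) ≈ -0.031250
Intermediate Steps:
A = -260 (A = Add(2, -262) = -260)
Pow(Add(Function('K')(-249, A), Function('D')(127, 228)), -1) = Pow(Add(-260, 228), -1) = Pow(-32, -1) = Rational(-1, 32)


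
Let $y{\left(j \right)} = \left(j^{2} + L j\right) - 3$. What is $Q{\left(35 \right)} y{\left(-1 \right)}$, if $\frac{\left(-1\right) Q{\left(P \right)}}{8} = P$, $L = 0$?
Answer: $560$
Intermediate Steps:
$y{\left(j \right)} = -3 + j^{2}$ ($y{\left(j \right)} = \left(j^{2} + 0 j\right) - 3 = \left(j^{2} + 0\right) - 3 = j^{2} - 3 = -3 + j^{2}$)
$Q{\left(P \right)} = - 8 P$
$Q{\left(35 \right)} y{\left(-1 \right)} = \left(-8\right) 35 \left(-3 + \left(-1\right)^{2}\right) = - 280 \left(-3 + 1\right) = \left(-280\right) \left(-2\right) = 560$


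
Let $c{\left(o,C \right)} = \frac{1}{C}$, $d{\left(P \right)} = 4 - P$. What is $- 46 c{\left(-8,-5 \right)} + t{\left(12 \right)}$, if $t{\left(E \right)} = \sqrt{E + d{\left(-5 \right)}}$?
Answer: $\frac{46}{5} + \sqrt{21} \approx 13.783$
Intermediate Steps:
$t{\left(E \right)} = \sqrt{9 + E}$ ($t{\left(E \right)} = \sqrt{E + \left(4 - -5\right)} = \sqrt{E + \left(4 + 5\right)} = \sqrt{E + 9} = \sqrt{9 + E}$)
$- 46 c{\left(-8,-5 \right)} + t{\left(12 \right)} = - \frac{46}{-5} + \sqrt{9 + 12} = \left(-46\right) \left(- \frac{1}{5}\right) + \sqrt{21} = \frac{46}{5} + \sqrt{21}$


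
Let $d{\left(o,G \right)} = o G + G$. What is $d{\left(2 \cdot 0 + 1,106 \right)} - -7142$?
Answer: $7354$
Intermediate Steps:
$d{\left(o,G \right)} = G + G o$ ($d{\left(o,G \right)} = G o + G = G + G o$)
$d{\left(2 \cdot 0 + 1,106 \right)} - -7142 = 106 \left(1 + \left(2 \cdot 0 + 1\right)\right) - -7142 = 106 \left(1 + \left(0 + 1\right)\right) + 7142 = 106 \left(1 + 1\right) + 7142 = 106 \cdot 2 + 7142 = 212 + 7142 = 7354$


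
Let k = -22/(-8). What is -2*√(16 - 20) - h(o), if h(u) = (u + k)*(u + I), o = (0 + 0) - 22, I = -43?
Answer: -5005/4 - 4*I ≈ -1251.3 - 4.0*I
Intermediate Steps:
k = 11/4 (k = -22*(-⅛) = 11/4 ≈ 2.7500)
o = -22 (o = 0 - 22 = -22)
h(u) = (-43 + u)*(11/4 + u) (h(u) = (u + 11/4)*(u - 43) = (11/4 + u)*(-43 + u) = (-43 + u)*(11/4 + u))
-2*√(16 - 20) - h(o) = -2*√(16 - 20) - (-473/4 + (-22)² - 161/4*(-22)) = -4*I - (-473/4 + 484 + 1771/2) = -4*I - 1*5005/4 = -4*I - 5005/4 = -5005/4 - 4*I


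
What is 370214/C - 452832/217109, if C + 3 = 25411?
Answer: 34435617935/2758152736 ≈ 12.485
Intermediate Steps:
C = 25408 (C = -3 + 25411 = 25408)
370214/C - 452832/217109 = 370214/25408 - 452832/217109 = 370214*(1/25408) - 452832*1/217109 = 185107/12704 - 452832/217109 = 34435617935/2758152736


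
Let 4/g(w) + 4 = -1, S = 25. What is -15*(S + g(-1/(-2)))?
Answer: -363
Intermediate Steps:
g(w) = -4/5 (g(w) = 4/(-4 - 1) = 4/(-5) = 4*(-1/5) = -4/5)
-15*(S + g(-1/(-2))) = -15*(25 - 4/5) = -15*121/5 = -363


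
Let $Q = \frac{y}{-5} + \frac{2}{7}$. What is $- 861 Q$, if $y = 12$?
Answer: $\frac{9102}{5} \approx 1820.4$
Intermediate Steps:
$Q = - \frac{74}{35}$ ($Q = \frac{12}{-5} + \frac{2}{7} = 12 \left(- \frac{1}{5}\right) + 2 \cdot \frac{1}{7} = - \frac{12}{5} + \frac{2}{7} = - \frac{74}{35} \approx -2.1143$)
$- 861 Q = \left(-861\right) \left(- \frac{74}{35}\right) = \frac{9102}{5}$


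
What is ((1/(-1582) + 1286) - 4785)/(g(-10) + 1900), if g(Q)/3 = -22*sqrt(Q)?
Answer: -525864805/288996596 - 182668827*I*sqrt(10)/2889965960 ≈ -1.8196 - 0.19988*I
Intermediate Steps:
g(Q) = -66*sqrt(Q) (g(Q) = 3*(-22*sqrt(Q)) = -66*sqrt(Q))
((1/(-1582) + 1286) - 4785)/(g(-10) + 1900) = ((1/(-1582) + 1286) - 4785)/(-66*I*sqrt(10) + 1900) = ((-1/1582 + 1286) - 4785)/(-66*I*sqrt(10) + 1900) = (2034451/1582 - 4785)/(-66*I*sqrt(10) + 1900) = -5535419/(1582*(1900 - 66*I*sqrt(10)))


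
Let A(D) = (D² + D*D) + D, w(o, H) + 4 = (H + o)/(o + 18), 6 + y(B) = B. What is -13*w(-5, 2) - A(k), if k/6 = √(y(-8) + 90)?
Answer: -5417 - 12*√19 ≈ -5469.3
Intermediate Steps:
y(B) = -6 + B
w(o, H) = -4 + (H + o)/(18 + o) (w(o, H) = -4 + (H + o)/(o + 18) = -4 + (H + o)/(18 + o))
k = 12*√19 (k = 6*√((-6 - 8) + 90) = 6*√(-14 + 90) = 6*√76 = 6*(2*√19) = 12*√19 ≈ 52.307)
A(D) = D + 2*D² (A(D) = (D² + D²) + D = 2*D² + D = D + 2*D²)
-13*w(-5, 2) - A(k) = -13*(-72 + 2 - 3*(-5))/(18 - 5) - 12*√19*(1 + 2*(12*√19)) = -13*(-72 + 2 + 15)/13 - 12*√19*(1 + 24*√19) = -(-55) - 12*√19*(1 + 24*√19) = -13*(-55/13) - 12*√19*(1 + 24*√19) = 55 - 12*√19*(1 + 24*√19)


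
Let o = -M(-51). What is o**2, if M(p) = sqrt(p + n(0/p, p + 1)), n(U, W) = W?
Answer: -101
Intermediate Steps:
M(p) = sqrt(1 + 2*p) (M(p) = sqrt(p + (p + 1)) = sqrt(p + (1 + p)) = sqrt(1 + 2*p))
o = -I*sqrt(101) (o = -sqrt(1 + 2*(-51)) = -sqrt(1 - 102) = -sqrt(-101) = -I*sqrt(101) ≈ -10.05*I)
o**2 = (-I*sqrt(101))**2 = -101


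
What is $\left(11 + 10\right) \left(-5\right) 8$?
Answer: $-840$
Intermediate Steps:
$\left(11 + 10\right) \left(-5\right) 8 = 21 \left(-5\right) 8 = \left(-105\right) 8 = -840$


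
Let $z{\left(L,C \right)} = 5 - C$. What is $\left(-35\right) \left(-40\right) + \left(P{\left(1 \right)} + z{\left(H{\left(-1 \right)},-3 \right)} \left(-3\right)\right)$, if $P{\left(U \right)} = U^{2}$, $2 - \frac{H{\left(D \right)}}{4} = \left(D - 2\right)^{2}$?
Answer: $1377$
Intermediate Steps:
$H{\left(D \right)} = 8 - 4 \left(-2 + D\right)^{2}$ ($H{\left(D \right)} = 8 - 4 \left(D - 2\right)^{2} = 8 - 4 \left(-2 + D\right)^{2}$)
$\left(-35\right) \left(-40\right) + \left(P{\left(1 \right)} + z{\left(H{\left(-1 \right)},-3 \right)} \left(-3\right)\right) = \left(-35\right) \left(-40\right) + \left(1^{2} + \left(5 - -3\right) \left(-3\right)\right) = 1400 + \left(1 + \left(5 + 3\right) \left(-3\right)\right) = 1400 + \left(1 + 8 \left(-3\right)\right) = 1400 + \left(1 - 24\right) = 1400 - 23 = 1377$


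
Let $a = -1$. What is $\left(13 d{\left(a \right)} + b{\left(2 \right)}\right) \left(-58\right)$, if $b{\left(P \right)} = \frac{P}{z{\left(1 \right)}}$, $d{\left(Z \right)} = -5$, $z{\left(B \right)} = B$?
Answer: $3654$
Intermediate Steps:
$b{\left(P \right)} = P$ ($b{\left(P \right)} = \frac{P}{1} = P 1 = P$)
$\left(13 d{\left(a \right)} + b{\left(2 \right)}\right) \left(-58\right) = \left(13 \left(-5\right) + 2\right) \left(-58\right) = \left(-65 + 2\right) \left(-58\right) = \left(-63\right) \left(-58\right) = 3654$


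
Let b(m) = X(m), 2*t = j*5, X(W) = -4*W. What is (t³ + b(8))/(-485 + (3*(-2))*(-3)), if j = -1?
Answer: 381/3736 ≈ 0.10198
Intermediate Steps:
t = -5/2 (t = (-1*5)/2 = (½)*(-5) = -5/2 ≈ -2.5000)
b(m) = -4*m
(t³ + b(8))/(-485 + (3*(-2))*(-3)) = ((-5/2)³ - 4*8)/(-485 + (3*(-2))*(-3)) = (-125/8 - 32)/(-485 - 6*(-3)) = -381/(8*(-485 + 18)) = -381/8/(-467) = -381/8*(-1/467) = 381/3736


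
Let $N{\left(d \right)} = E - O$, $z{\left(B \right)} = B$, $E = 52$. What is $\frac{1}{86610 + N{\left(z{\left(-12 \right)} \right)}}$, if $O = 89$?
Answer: $\frac{1}{86573} \approx 1.1551 \cdot 10^{-5}$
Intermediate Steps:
$N{\left(d \right)} = -37$ ($N{\left(d \right)} = 52 - 89 = -37$)
$\frac{1}{86610 + N{\left(z{\left(-12 \right)} \right)}} = \frac{1}{86610 - 37} = \frac{1}{86573}$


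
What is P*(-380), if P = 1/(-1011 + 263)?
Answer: 95/187 ≈ 0.50802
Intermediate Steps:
P = -1/748 (P = 1/(-748) = -1/748 ≈ -0.0013369)
P*(-380) = -1/748*(-380) = 95/187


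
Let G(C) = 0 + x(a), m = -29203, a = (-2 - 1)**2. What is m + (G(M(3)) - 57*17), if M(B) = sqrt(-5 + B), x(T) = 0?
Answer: -30172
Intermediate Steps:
a = 9 (a = (-3)**2 = 9)
G(C) = 0 (G(C) = 0 + 0 = 0)
m + (G(M(3)) - 57*17) = -29203 + (0 - 57*17) = -29203 + (0 - 969) = -29203 - 969 = -30172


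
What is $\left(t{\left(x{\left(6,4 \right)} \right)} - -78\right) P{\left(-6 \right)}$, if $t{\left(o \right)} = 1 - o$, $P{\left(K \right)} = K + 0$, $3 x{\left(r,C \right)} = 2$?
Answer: $-470$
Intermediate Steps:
$x{\left(r,C \right)} = \frac{2}{3}$ ($x{\left(r,C \right)} = \frac{1}{3} \cdot 2 = \frac{2}{3}$)
$P{\left(K \right)} = K$
$\left(t{\left(x{\left(6,4 \right)} \right)} - -78\right) P{\left(-6 \right)} = \left(\left(1 - \frac{2}{3}\right) - -78\right) \left(-6\right) = \left(\left(1 - \frac{2}{3}\right) + 78\right) \left(-6\right) = \left(\frac{1}{3} + 78\right) \left(-6\right) = \frac{235}{3} \left(-6\right) = -470$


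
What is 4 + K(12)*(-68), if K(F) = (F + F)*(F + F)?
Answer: -39164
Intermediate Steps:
K(F) = 4*F² (K(F) = (2*F)*(2*F) = 4*F²)
4 + K(12)*(-68) = 4 + (4*12²)*(-68) = 4 + (4*144)*(-68) = 4 + 576*(-68) = 4 - 39168 = -39164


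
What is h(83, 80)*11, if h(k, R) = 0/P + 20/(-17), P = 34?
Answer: -220/17 ≈ -12.941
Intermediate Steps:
h(k, R) = -20/17 (h(k, R) = 0/34 + 20/(-17) = 0*(1/34) + 20*(-1/17) = 0 - 20/17 = -20/17)
h(83, 80)*11 = -20/17*11 = -220/17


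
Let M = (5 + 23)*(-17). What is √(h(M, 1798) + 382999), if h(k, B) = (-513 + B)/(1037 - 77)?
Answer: √220608195/24 ≈ 618.87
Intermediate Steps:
M = -476 (M = 28*(-17) = -476)
h(k, B) = -171/320 + B/960 (h(k, B) = (-513 + B)/960 = (-513 + B)*(1/960) = -171/320 + B/960)
√(h(M, 1798) + 382999) = √((-171/320 + (1/960)*1798) + 382999) = √((-171/320 + 899/480) + 382999) = √(257/192 + 382999) = √(73536065/192) = √220608195/24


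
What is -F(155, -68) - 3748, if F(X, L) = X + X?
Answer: -4058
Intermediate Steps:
F(X, L) = 2*X
-F(155, -68) - 3748 = -2*155 - 3748 = -1*310 - 3748 = -310 - 3748 = -4058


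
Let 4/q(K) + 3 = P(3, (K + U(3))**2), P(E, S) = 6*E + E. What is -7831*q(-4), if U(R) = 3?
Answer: -15662/9 ≈ -1740.2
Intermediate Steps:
P(E, S) = 7*E
q(K) = 2/9 (q(K) = 4/(-3 + 7*3) = 4/(-3 + 21) = 4/18 = 4*(1/18) = 2/9)
-7831*q(-4) = -7831*2/9 = -15662/9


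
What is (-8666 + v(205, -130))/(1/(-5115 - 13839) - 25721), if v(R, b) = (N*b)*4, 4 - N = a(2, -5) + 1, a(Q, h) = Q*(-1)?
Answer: 213535764/487515835 ≈ 0.43801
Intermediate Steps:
a(Q, h) = -Q
N = 5 (N = 4 - (-1*2 + 1) = 4 - (-2 + 1) = 4 - 1*(-1) = 4 + 1 = 5)
v(R, b) = 20*b (v(R, b) = (5*b)*4 = 20*b)
(-8666 + v(205, -130))/(1/(-5115 - 13839) - 25721) = (-8666 + 20*(-130))/(1/(-5115 - 13839) - 25721) = (-8666 - 2600)/(1/(-18954) - 25721) = -11266/(-1/18954 - 25721) = -11266/(-487515835/18954) = -11266*(-18954/487515835) = 213535764/487515835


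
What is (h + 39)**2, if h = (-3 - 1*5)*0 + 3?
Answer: 1764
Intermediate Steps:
h = 3 (h = (-3 - 5)*0 + 3 = -8*0 + 3 = 0 + 3 = 3)
(h + 39)**2 = (3 + 39)**2 = 42**2 = 1764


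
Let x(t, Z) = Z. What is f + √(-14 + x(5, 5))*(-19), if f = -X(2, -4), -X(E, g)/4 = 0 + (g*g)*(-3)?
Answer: -192 - 57*I ≈ -192.0 - 57.0*I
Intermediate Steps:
X(E, g) = 12*g² (X(E, g) = -4*(0 + (g*g)*(-3)) = -4*(0 + g²*(-3)) = -4*(0 - 3*g²) = -(-12)*g² = 12*g²)
f = -192 (f = -12*(-4)² = -12*16 = -1*192 = -192)
f + √(-14 + x(5, 5))*(-19) = -192 + √(-14 + 5)*(-19) = -192 + √(-9)*(-19) = -192 + (3*I)*(-19) = -192 - 57*I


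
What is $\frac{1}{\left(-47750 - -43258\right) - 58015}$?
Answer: $- \frac{1}{62507} \approx -1.5998 \cdot 10^{-5}$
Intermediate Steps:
$\frac{1}{\left(-47750 - -43258\right) - 58015} = \frac{1}{\left(-47750 + 43258\right) - 58015} = \frac{1}{-4492 - 58015} = \frac{1}{-62507} = - \frac{1}{62507}$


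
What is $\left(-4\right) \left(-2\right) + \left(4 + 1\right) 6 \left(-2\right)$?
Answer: $-52$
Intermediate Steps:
$\left(-4\right) \left(-2\right) + \left(4 + 1\right) 6 \left(-2\right) = 8 + 5 \left(-12\right) = 8 - 60 = -52$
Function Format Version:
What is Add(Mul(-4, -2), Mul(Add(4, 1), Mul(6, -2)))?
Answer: -52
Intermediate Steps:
Add(Mul(-4, -2), Mul(Add(4, 1), Mul(6, -2))) = Add(8, Mul(5, -12)) = Add(8, -60) = -52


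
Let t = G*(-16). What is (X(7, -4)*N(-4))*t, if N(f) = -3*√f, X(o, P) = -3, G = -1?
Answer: 288*I ≈ 288.0*I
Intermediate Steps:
t = 16 (t = -1*(-16) = 16)
(X(7, -4)*N(-4))*t = -(-9)*√(-4)*16 = -(-9)*2*I*16 = -(-18)*I*16 = (18*I)*16 = 288*I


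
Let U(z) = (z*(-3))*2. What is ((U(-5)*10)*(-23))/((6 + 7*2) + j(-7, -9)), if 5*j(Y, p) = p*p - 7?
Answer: -5750/29 ≈ -198.28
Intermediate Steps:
j(Y, p) = -7/5 + p**2/5 (j(Y, p) = (p*p - 7)/5 = (p**2 - 7)/5 = (-7 + p**2)/5 = -7/5 + p**2/5)
U(z) = -6*z (U(z) = -3*z*2 = -6*z)
((U(-5)*10)*(-23))/((6 + 7*2) + j(-7, -9)) = ((-6*(-5)*10)*(-23))/((6 + 7*2) + (-7/5 + (1/5)*(-9)**2)) = ((30*10)*(-23))/((6 + 14) + (-7/5 + (1/5)*81)) = (300*(-23))/(20 + (-7/5 + 81/5)) = -6900/(20 + 74/5) = -6900/174/5 = -6900*5/174 = -5750/29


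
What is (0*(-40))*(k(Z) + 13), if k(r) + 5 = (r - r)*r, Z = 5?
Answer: 0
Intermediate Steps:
k(r) = -5 (k(r) = -5 + (r - r)*r = -5 + 0*r = -5 + 0 = -5)
(0*(-40))*(k(Z) + 13) = (0*(-40))*(-5 + 13) = 0*8 = 0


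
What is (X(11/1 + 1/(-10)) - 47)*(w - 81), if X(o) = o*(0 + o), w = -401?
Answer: -1730621/50 ≈ -34612.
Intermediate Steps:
X(o) = o² (X(o) = o*o = o²)
(X(11/1 + 1/(-10)) - 47)*(w - 81) = ((11/1 + 1/(-10))² - 47)*(-401 - 81) = ((11*1 + 1*(-⅒))² - 47)*(-482) = ((11 - ⅒)² - 47)*(-482) = ((109/10)² - 47)*(-482) = (11881/100 - 47)*(-482) = (7181/100)*(-482) = -1730621/50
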